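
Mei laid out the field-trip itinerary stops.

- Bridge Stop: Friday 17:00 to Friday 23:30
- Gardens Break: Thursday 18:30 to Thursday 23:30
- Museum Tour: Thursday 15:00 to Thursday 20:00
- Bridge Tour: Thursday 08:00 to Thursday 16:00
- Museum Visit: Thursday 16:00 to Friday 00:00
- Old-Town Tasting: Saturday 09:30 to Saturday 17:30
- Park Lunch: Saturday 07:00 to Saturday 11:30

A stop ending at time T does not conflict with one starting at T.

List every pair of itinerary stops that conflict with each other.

Sorted by start: Bridge Tour, Museum Tour, Museum Visit, Gardens Break, Bridge Stop, Park Lunch, Old-Town Tasting.
Museum Tour starts before Bridge Tour ends → Bridge Tour and Museum Tour overlap.
Museum Visit starts exactly when Bridge Tour ends (back-to-back, no overlap); Bridge Tour is clear from here.
Museum Visit starts before Museum Tour ends → Museum Tour and Museum Visit overlap.
Gardens Break starts before Museum Tour ends → Museum Tour and Gardens Break overlap.
Bridge Stop starts after Museum Tour ends; Museum Tour is clear from here.
Gardens Break starts before Museum Visit ends → Museum Visit and Gardens Break overlap.
Bridge Stop starts after Museum Visit ends; Museum Visit is clear from here.
Bridge Stop starts after Gardens Break ends; Gardens Break is clear from here.
Park Lunch starts after Bridge Stop ends; Bridge Stop is clear from here.
Old-Town Tasting starts before Park Lunch ends → Park Lunch and Old-Town Tasting overlap.

Bridge Tour & Museum Tour, Gardens Break & Museum Tour, Gardens Break & Museum Visit, Museum Tour & Museum Visit, Old-Town Tasting & Park Lunch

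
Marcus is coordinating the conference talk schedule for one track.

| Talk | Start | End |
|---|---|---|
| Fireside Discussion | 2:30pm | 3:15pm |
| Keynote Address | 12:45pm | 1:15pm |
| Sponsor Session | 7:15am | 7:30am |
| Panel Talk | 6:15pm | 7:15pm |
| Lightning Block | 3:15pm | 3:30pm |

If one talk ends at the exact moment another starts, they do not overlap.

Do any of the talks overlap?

No

Two intervals overlap when each starts before the other ends.
Sorted by start: Sponsor Session, Keynote Address, Fireside Discussion, Lightning Block, Panel Talk.
Keynote Address starts after Sponsor Session ends, so Sponsor Session has no further overlaps.
Fireside Discussion starts after Keynote Address ends, so Keynote Address has no further overlaps.
Lightning Block starts exactly when Fireside Discussion ends (back-to-back, no overlap), so Fireside Discussion has no further overlaps.
Panel Talk starts after Lightning Block ends.
Every pair is clear; the schedule has no overlaps.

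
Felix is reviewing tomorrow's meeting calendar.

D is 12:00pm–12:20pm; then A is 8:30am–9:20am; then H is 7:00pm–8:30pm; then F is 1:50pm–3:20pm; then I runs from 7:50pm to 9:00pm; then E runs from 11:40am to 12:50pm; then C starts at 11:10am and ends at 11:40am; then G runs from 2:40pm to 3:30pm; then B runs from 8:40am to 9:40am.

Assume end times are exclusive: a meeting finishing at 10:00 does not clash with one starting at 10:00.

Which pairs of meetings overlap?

A & B, D & E, F & G, H & I

Sorted by start: A, B, C, E, D, F, G, H, I.
B starts before A ends → A and B overlap.
C starts after A ends, so A has no further overlaps.
C starts after B ends, so B has no further overlaps.
E starts exactly when C ends (back-to-back, no overlap), so C has no further overlaps.
D starts before E ends → E and D overlap.
F starts after E ends, so E has no further overlaps.
F starts after D ends, so D has no further overlaps.
G starts before F ends → F and G overlap.
H starts after F ends, so F has no further overlaps.
H starts after G ends, so G has no further overlaps.
I starts before H ends → H and I overlap.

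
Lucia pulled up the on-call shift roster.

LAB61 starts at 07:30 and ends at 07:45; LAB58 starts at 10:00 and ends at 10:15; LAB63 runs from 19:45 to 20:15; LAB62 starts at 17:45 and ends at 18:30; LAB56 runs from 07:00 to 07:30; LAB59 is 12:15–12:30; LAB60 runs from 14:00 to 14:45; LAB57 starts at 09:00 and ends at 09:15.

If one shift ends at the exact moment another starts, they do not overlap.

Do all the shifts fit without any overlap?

Yes

Sorted by start: LAB56, LAB61, LAB57, LAB58, LAB59, LAB60, LAB62, LAB63.
LAB61 starts exactly when LAB56 ends (back-to-back, no overlap), so nothing later overlaps LAB56 either.
LAB57 starts after LAB61 ends, so nothing later overlaps LAB61 either.
LAB58 starts after LAB57 ends, so nothing later overlaps LAB57 either.
LAB59 starts after LAB58 ends, so nothing later overlaps LAB58 either.
LAB60 starts after LAB59 ends, so nothing later overlaps LAB59 either.
LAB62 starts after LAB60 ends, so nothing later overlaps LAB60 either.
LAB63 starts after LAB62 ends.
Every pair is clear; the schedule has no overlaps.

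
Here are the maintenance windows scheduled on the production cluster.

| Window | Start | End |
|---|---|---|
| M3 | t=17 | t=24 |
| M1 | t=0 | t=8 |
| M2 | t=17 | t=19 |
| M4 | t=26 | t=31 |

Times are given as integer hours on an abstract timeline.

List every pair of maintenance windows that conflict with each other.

Check each pair: they overlap iff neither finishes before the other starts.
Sorted by start: M1, M2, M3, M4.
M2 starts after M1 ends; M1 is clear from here.
M3 starts before M2 ends → M2 and M3 overlap.
M4 starts after M2 ends.
M4 starts after M3 ends.

M2 & M3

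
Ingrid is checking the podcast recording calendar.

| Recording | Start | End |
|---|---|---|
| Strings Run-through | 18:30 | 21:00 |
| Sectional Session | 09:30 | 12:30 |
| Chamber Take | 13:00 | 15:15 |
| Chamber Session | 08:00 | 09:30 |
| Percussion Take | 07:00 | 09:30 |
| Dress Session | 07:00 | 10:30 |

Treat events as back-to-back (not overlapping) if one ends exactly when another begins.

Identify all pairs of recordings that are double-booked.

Chamber Session & Dress Session, Chamber Session & Percussion Take, Dress Session & Percussion Take, Dress Session & Sectional Session

Two intervals overlap when each starts before the other ends.
Sorted by start: Dress Session, Percussion Take, Chamber Session, Sectional Session, Chamber Take, Strings Run-through.
Percussion Take starts before Dress Session ends → Dress Session and Percussion Take overlap.
Chamber Session starts before Dress Session ends → Dress Session and Chamber Session overlap.
Sectional Session starts before Dress Session ends → Dress Session and Sectional Session overlap.
Chamber Take starts after Dress Session ends, so nothing later overlaps Dress Session either.
Chamber Session starts before Percussion Take ends → Percussion Take and Chamber Session overlap.
Sectional Session starts exactly when Percussion Take ends (back-to-back, no overlap), so nothing later overlaps Percussion Take either.
Sectional Session starts exactly when Chamber Session ends (back-to-back, no overlap), so nothing later overlaps Chamber Session either.
Chamber Take starts after Sectional Session ends, so nothing later overlaps Sectional Session either.
Strings Run-through starts after Chamber Take ends.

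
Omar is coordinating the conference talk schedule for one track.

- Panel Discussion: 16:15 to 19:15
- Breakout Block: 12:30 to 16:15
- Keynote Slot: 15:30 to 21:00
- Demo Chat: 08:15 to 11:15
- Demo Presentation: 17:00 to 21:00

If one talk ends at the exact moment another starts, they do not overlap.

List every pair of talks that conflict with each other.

Two intervals overlap when each starts before the other ends.
Sorted by start: Demo Chat, Breakout Block, Keynote Slot, Panel Discussion, Demo Presentation.
Breakout Block starts after Demo Chat ends, so nothing later overlaps Demo Chat either.
Keynote Slot starts before Breakout Block ends → Breakout Block and Keynote Slot overlap.
Panel Discussion starts exactly when Breakout Block ends (back-to-back, no overlap), so nothing later overlaps Breakout Block either.
Panel Discussion starts before Keynote Slot ends → Keynote Slot and Panel Discussion overlap.
Demo Presentation starts before Keynote Slot ends → Keynote Slot and Demo Presentation overlap.
Demo Presentation starts before Panel Discussion ends → Panel Discussion and Demo Presentation overlap.

Breakout Block & Keynote Slot, Demo Presentation & Keynote Slot, Demo Presentation & Panel Discussion, Keynote Slot & Panel Discussion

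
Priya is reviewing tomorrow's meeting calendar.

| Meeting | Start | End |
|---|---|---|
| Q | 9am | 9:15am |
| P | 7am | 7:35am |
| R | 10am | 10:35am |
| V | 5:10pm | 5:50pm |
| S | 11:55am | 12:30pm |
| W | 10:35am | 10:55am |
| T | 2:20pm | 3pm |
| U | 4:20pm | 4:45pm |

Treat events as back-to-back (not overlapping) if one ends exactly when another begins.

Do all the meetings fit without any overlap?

Yes

Sorted by start: P, Q, R, W, S, T, U, V.
Q starts after P ends, so P has no further overlaps.
R starts after Q ends, so Q has no further overlaps.
W starts exactly when R ends (back-to-back, no overlap), so R has no further overlaps.
S starts after W ends, so W has no further overlaps.
T starts after S ends, so S has no further overlaps.
U starts after T ends, so T has no further overlaps.
V starts after U ends.
Every pair is clear; the schedule has no overlaps.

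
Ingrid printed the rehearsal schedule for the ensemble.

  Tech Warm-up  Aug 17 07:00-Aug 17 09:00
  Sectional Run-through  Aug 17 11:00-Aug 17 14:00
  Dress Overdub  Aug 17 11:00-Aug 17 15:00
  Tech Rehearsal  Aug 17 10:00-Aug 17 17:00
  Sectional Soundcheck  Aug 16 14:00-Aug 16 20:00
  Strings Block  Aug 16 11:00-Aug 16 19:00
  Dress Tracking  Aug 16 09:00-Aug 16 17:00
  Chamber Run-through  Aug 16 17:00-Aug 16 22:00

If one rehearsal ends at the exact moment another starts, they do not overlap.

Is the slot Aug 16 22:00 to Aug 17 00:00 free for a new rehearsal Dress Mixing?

Dress Tracking: ends Aug 16 17:00 at or before Dress Mixing starts Aug 16 22:00 → clear.
Strings Block: ends Aug 16 19:00 at or before Dress Mixing starts Aug 16 22:00 → clear.
Sectional Soundcheck: ends Aug 16 20:00 at or before Dress Mixing starts Aug 16 22:00 → clear.
Chamber Run-through: ends Aug 16 22:00 at or before Dress Mixing starts Aug 16 22:00 → clear.
Tech Warm-up: starts Aug 17 07:00 at or after Dress Mixing ends Aug 17 00:00 → clear.
Tech Rehearsal: starts Aug 17 10:00 at or after Dress Mixing ends Aug 17 00:00 → clear.
Sectional Run-through: starts Aug 17 11:00 at or after Dress Mixing ends Aug 17 00:00 → clear.
Dress Overdub: starts Aug 17 11:00 at or after Dress Mixing ends Aug 17 00:00 → clear.

Yes — the slot is free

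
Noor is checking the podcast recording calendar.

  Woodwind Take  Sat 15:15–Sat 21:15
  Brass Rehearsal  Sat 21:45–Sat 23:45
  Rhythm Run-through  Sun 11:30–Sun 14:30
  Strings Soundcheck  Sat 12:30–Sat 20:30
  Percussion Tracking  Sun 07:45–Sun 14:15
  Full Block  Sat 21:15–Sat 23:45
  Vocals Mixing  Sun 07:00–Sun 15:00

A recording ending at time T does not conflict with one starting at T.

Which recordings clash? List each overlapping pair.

Sorted by start: Strings Soundcheck, Woodwind Take, Full Block, Brass Rehearsal, Vocals Mixing, Percussion Tracking, Rhythm Run-through.
Woodwind Take starts before Strings Soundcheck ends → Strings Soundcheck and Woodwind Take overlap.
Full Block starts after Strings Soundcheck ends — done with Strings Soundcheck.
Full Block starts exactly when Woodwind Take ends (back-to-back, no overlap) — done with Woodwind Take.
Brass Rehearsal starts before Full Block ends → Full Block and Brass Rehearsal overlap.
Vocals Mixing starts after Full Block ends — done with Full Block.
Vocals Mixing starts after Brass Rehearsal ends — done with Brass Rehearsal.
Percussion Tracking starts before Vocals Mixing ends → Vocals Mixing and Percussion Tracking overlap.
Rhythm Run-through starts before Vocals Mixing ends → Vocals Mixing and Rhythm Run-through overlap.
Rhythm Run-through starts before Percussion Tracking ends → Percussion Tracking and Rhythm Run-through overlap.

Brass Rehearsal & Full Block, Percussion Tracking & Rhythm Run-through, Percussion Tracking & Vocals Mixing, Rhythm Run-through & Vocals Mixing, Strings Soundcheck & Woodwind Take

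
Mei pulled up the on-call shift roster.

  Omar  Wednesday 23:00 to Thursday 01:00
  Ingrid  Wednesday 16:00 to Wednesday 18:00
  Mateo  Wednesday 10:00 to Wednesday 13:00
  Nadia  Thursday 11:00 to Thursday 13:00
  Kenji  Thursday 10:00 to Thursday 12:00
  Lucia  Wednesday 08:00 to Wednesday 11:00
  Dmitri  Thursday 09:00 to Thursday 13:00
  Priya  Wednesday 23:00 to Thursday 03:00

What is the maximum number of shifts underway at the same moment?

Sweep the timeline, counting +1 at each start and −1 at each end (ends before starts at a tie):
Wednesday 08:00 start Lucia → 1
Wednesday 10:00 start Mateo → 2
Wednesday 11:00 end Lucia → 1
Wednesday 13:00 end Mateo → 0
Wednesday 16:00 start Ingrid → 1
Wednesday 18:00 end Ingrid → 0
Wednesday 23:00 start Omar → 1
Wednesday 23:00 start Priya → 2
Thursday 01:00 end Omar → 1
Thursday 03:00 end Priya → 0
Thursday 09:00 start Dmitri → 1
Thursday 10:00 start Kenji → 2
Thursday 11:00 start Nadia → 3
Thursday 12:00 end Kenji → 2
Thursday 13:00 end Dmitri → 1
Thursday 13:00 end Nadia → 0
Peak is 3, at Thursday 11:00 (Dmitri, Kenji, Nadia).

3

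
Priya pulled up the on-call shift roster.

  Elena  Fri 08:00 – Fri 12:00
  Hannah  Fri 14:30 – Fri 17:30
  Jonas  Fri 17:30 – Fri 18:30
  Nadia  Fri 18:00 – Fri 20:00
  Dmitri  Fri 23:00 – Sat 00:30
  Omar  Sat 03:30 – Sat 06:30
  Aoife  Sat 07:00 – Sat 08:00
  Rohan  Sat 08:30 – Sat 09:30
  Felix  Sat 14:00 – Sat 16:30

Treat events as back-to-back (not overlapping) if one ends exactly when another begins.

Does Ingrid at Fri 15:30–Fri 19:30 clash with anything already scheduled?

Elena: ends Fri 12:00 at or before Ingrid starts Fri 15:30 → clear.
Hannah: starts Fri 14:30 before Ingrid ends Fri 19:30, and ends Fri 17:30 after Ingrid starts Fri 15:30 → overlap.
Jonas: starts Fri 17:30 before Ingrid ends Fri 19:30, and ends Fri 18:30 after Ingrid starts Fri 15:30 → overlap.
Nadia: starts Fri 18:00 before Ingrid ends Fri 19:30, and ends Fri 20:00 after Ingrid starts Fri 15:30 → overlap.
Dmitri: starts Fri 23:00 at or after Ingrid ends Fri 19:30 → clear.
Omar: starts Sat 03:30 at or after Ingrid ends Fri 19:30 → clear.
Aoife: starts Sat 07:00 at or after Ingrid ends Fri 19:30 → clear.
Rohan: starts Sat 08:30 at or after Ingrid ends Fri 19:30 → clear.
Felix: starts Sat 14:00 at or after Ingrid ends Fri 19:30 → clear.
Ingrid overlaps Hannah, Jonas, Nadia.

Yes — it overlaps Hannah, Jonas, Nadia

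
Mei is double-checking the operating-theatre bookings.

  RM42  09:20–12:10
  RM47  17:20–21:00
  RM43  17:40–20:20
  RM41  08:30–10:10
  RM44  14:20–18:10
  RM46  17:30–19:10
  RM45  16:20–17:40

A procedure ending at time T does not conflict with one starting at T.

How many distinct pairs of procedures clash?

10

Sorted by start: RM41, RM42, RM44, RM45, RM47, RM46, RM43.
RM42 starts before RM41 ends → RM41 and RM42 overlap.
RM44 starts after RM41 ends; RM41 is clear from here.
RM44 starts after RM42 ends; RM42 is clear from here.
RM45 starts before RM44 ends → RM44 and RM45 overlap.
RM47 starts before RM44 ends → RM44 and RM47 overlap.
RM46 starts before RM44 ends → RM44 and RM46 overlap.
RM43 starts before RM44 ends → RM44 and RM43 overlap.
RM47 starts before RM45 ends → RM45 and RM47 overlap.
RM46 starts before RM45 ends → RM45 and RM46 overlap.
RM43 starts exactly when RM45 ends (back-to-back, no overlap).
RM46 starts before RM47 ends → RM47 and RM46 overlap.
RM43 starts before RM47 ends → RM47 and RM43 overlap.
RM43 starts before RM46 ends → RM46 and RM43 overlap.
Overlapping pairs: RM41 & RM42, RM43 & RM44, RM43 & RM46, RM43 & RM47, RM44 & RM45, RM44 & RM46, RM44 & RM47, RM45 & RM46, RM45 & RM47, RM46 & RM47 — 10 in total.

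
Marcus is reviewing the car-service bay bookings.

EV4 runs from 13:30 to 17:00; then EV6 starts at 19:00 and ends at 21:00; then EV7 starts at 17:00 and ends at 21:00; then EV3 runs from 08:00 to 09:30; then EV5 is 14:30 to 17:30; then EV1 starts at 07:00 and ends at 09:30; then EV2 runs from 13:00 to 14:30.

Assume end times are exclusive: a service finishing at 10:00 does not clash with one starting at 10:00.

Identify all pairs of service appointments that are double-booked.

Sorted by start: EV1, EV3, EV2, EV4, EV5, EV7, EV6.
EV3 starts before EV1 ends → EV1 and EV3 overlap.
EV2 starts after EV1 ends — done with EV1.
EV2 starts after EV3 ends — done with EV3.
EV4 starts before EV2 ends → EV2 and EV4 overlap.
EV5 starts exactly when EV2 ends (back-to-back, no overlap) — done with EV2.
EV5 starts before EV4 ends → EV4 and EV5 overlap.
EV7 starts exactly when EV4 ends (back-to-back, no overlap) — done with EV4.
EV7 starts before EV5 ends → EV5 and EV7 overlap.
EV6 starts after EV5 ends.
EV6 starts before EV7 ends → EV7 and EV6 overlap.

EV1 & EV3, EV2 & EV4, EV4 & EV5, EV5 & EV7, EV6 & EV7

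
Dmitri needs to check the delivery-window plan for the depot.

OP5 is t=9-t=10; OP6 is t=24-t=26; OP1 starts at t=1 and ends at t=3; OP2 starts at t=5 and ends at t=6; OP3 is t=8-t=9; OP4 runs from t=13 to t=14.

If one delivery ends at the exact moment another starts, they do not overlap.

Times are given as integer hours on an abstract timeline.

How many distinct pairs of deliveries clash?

Sorted by start: OP1, OP2, OP3, OP5, OP4, OP6.
OP2 starts after OP1 ends, so nothing later overlaps OP1 either.
OP3 starts after OP2 ends, so nothing later overlaps OP2 either.
OP5 starts exactly when OP3 ends (back-to-back, no overlap), so nothing later overlaps OP3 either.
OP4 starts after OP5 ends, so nothing later overlaps OP5 either.
OP6 starts after OP4 ends.
No pair overlaps.

0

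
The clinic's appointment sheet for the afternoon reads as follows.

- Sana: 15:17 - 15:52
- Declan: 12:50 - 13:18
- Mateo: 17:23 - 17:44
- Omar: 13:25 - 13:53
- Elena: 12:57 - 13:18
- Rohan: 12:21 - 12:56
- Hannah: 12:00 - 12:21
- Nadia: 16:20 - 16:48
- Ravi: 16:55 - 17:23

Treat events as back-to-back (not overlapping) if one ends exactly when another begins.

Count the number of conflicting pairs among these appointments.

2

Two intervals overlap when each starts before the other ends.
Sorted by start: Hannah, Rohan, Declan, Elena, Omar, Sana, Nadia, Ravi, Mateo.
Rohan starts exactly when Hannah ends (back-to-back, no overlap), so nothing later overlaps Hannah either.
Declan starts before Rohan ends → Rohan and Declan overlap.
Elena starts after Rohan ends, so nothing later overlaps Rohan either.
Elena starts before Declan ends → Declan and Elena overlap.
Omar starts after Declan ends, so nothing later overlaps Declan either.
Omar starts after Elena ends, so nothing later overlaps Elena either.
Sana starts after Omar ends, so nothing later overlaps Omar either.
Nadia starts after Sana ends, so nothing later overlaps Sana either.
Ravi starts after Nadia ends, so nothing later overlaps Nadia either.
Mateo starts exactly when Ravi ends (back-to-back, no overlap).
Overlapping pairs: Declan & Elena, Declan & Rohan — 2 in total.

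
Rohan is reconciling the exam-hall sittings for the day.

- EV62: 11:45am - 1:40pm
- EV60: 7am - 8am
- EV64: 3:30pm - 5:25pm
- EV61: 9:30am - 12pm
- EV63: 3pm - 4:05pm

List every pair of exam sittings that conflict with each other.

EV61 & EV62, EV63 & EV64

Sorted by start: EV60, EV61, EV62, EV63, EV64.
EV61 starts after EV60 ends; EV60 is clear from here.
EV62 starts before EV61 ends → EV61 and EV62 overlap.
EV63 starts after EV61 ends; EV61 is clear from here.
EV63 starts after EV62 ends; EV62 is clear from here.
EV64 starts before EV63 ends → EV63 and EV64 overlap.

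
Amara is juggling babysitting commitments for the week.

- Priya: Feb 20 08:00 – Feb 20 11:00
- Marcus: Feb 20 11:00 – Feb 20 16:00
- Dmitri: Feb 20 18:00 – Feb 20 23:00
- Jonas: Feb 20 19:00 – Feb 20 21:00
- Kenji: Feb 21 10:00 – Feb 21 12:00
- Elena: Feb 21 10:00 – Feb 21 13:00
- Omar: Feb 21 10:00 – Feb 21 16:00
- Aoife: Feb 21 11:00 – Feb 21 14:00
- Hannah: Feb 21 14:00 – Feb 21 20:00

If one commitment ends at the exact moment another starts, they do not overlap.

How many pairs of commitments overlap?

8

Sorted by start: Priya, Marcus, Dmitri, Jonas, Kenji, Elena, Omar, Aoife, Hannah.
Marcus starts exactly when Priya ends (back-to-back, no overlap), so Priya has no further overlaps.
Dmitri starts after Marcus ends, so Marcus has no further overlaps.
Jonas starts before Dmitri ends → Dmitri and Jonas overlap.
Kenji starts after Dmitri ends, so Dmitri has no further overlaps.
Kenji starts after Jonas ends, so Jonas has no further overlaps.
Elena starts before Kenji ends → Kenji and Elena overlap.
Omar starts before Kenji ends → Kenji and Omar overlap.
Aoife starts before Kenji ends → Kenji and Aoife overlap.
Hannah starts after Kenji ends.
Omar starts before Elena ends → Elena and Omar overlap.
Aoife starts before Elena ends → Elena and Aoife overlap.
Hannah starts after Elena ends.
Aoife starts before Omar ends → Omar and Aoife overlap.
Hannah starts before Omar ends → Omar and Hannah overlap.
Hannah starts exactly when Aoife ends (back-to-back, no overlap).
Overlapping pairs: Aoife & Elena, Aoife & Kenji, Aoife & Omar, Dmitri & Jonas, Elena & Kenji, Elena & Omar, Hannah & Omar, Kenji & Omar — 8 in total.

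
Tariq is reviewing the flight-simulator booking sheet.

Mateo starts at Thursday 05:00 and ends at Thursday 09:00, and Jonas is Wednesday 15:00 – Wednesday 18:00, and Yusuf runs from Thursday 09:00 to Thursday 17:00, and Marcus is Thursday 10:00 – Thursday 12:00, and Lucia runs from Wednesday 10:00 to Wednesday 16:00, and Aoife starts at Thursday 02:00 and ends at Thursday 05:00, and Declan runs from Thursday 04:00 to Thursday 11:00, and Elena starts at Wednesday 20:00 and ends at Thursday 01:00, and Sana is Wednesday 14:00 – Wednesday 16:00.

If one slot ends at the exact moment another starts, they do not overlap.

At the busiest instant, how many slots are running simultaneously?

3

Walk through starts and ends in time order (an end at T is processed before a start at T):
Wednesday 10:00 start Lucia → 1
Wednesday 14:00 start Sana → 2
Wednesday 15:00 start Jonas → 3
Wednesday 16:00 end Lucia → 2
Wednesday 16:00 end Sana → 1
Wednesday 18:00 end Jonas → 0
Wednesday 20:00 start Elena → 1
Thursday 01:00 end Elena → 0
Thursday 02:00 start Aoife → 1
Thursday 04:00 start Declan → 2
Thursday 05:00 end Aoife → 1
Thursday 05:00 start Mateo → 2
Thursday 09:00 end Mateo → 1
Thursday 09:00 start Yusuf → 2
Thursday 10:00 start Marcus → 3
Thursday 11:00 end Declan → 2
Thursday 12:00 end Marcus → 1
Thursday 17:00 end Yusuf → 0
Peak is 3, at Wednesday 15:00 (Jonas, Lucia, Sana).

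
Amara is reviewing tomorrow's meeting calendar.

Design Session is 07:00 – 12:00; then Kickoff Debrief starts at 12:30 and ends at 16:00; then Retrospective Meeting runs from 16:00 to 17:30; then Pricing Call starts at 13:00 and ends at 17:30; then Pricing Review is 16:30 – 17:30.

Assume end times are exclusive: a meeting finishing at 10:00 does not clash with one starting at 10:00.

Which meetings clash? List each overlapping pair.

Kickoff Debrief & Pricing Call, Pricing Call & Pricing Review, Pricing Call & Retrospective Meeting, Pricing Review & Retrospective Meeting

Sorted by start: Design Session, Kickoff Debrief, Pricing Call, Retrospective Meeting, Pricing Review.
Kickoff Debrief starts after Design Session ends — done with Design Session.
Pricing Call starts before Kickoff Debrief ends → Kickoff Debrief and Pricing Call overlap.
Retrospective Meeting starts exactly when Kickoff Debrief ends (back-to-back, no overlap) — done with Kickoff Debrief.
Retrospective Meeting starts before Pricing Call ends → Pricing Call and Retrospective Meeting overlap.
Pricing Review starts before Pricing Call ends → Pricing Call and Pricing Review overlap.
Pricing Review starts before Retrospective Meeting ends → Retrospective Meeting and Pricing Review overlap.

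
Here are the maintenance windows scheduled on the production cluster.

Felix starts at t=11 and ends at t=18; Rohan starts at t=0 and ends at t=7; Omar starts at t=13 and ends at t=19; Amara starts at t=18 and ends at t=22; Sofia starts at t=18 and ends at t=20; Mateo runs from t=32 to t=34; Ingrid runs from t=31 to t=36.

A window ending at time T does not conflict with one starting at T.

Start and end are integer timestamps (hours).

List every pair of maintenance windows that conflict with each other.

Amara & Omar, Amara & Sofia, Felix & Omar, Ingrid & Mateo, Omar & Sofia

Sorted by start: Rohan, Felix, Omar, Amara, Sofia, Ingrid, Mateo.
Felix starts after Rohan ends, so Rohan has no further overlaps.
Omar starts before Felix ends → Felix and Omar overlap.
Amara starts exactly when Felix ends (back-to-back, no overlap), so Felix has no further overlaps.
Amara starts before Omar ends → Omar and Amara overlap.
Sofia starts before Omar ends → Omar and Sofia overlap.
Ingrid starts after Omar ends, so Omar has no further overlaps.
Sofia starts before Amara ends → Amara and Sofia overlap.
Ingrid starts after Amara ends, so Amara has no further overlaps.
Ingrid starts after Sofia ends, so Sofia has no further overlaps.
Mateo starts before Ingrid ends → Ingrid and Mateo overlap.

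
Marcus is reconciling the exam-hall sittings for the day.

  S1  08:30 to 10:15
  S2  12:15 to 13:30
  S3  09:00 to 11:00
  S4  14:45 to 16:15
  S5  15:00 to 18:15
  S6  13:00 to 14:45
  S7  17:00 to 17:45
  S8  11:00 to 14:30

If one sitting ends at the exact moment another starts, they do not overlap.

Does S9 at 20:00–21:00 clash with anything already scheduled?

No — it doesn't clash with anything

S1: ends 10:15 at or before S9 starts 20:00 → clear.
S3: ends 11:00 at or before S9 starts 20:00 → clear.
S8: ends 14:30 at or before S9 starts 20:00 → clear.
S2: ends 13:30 at or before S9 starts 20:00 → clear.
S6: ends 14:45 at or before S9 starts 20:00 → clear.
S4: ends 16:15 at or before S9 starts 20:00 → clear.
S5: ends 18:15 at or before S9 starts 20:00 → clear.
S7: ends 17:45 at or before S9 starts 20:00 → clear.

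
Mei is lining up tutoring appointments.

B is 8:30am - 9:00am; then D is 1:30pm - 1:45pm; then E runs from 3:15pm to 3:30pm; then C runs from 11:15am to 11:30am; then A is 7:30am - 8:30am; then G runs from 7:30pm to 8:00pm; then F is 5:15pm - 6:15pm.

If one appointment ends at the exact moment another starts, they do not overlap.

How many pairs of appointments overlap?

Sorted by start: A, B, C, D, E, F, G.
B starts exactly when A ends (back-to-back, no overlap); A is clear from here.
C starts after B ends; B is clear from here.
D starts after C ends; C is clear from here.
E starts after D ends; D is clear from here.
F starts after E ends; E is clear from here.
G starts after F ends.
No pair overlaps.

0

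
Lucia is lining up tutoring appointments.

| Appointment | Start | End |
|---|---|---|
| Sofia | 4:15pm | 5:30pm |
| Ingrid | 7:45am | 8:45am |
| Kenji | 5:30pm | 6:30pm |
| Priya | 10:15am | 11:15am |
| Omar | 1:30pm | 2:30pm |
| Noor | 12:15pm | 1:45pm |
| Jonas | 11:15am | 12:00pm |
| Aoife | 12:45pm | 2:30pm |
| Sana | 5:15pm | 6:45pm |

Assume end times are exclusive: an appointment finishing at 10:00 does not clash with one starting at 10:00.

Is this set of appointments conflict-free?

No

Two intervals overlap when each starts before the other ends.
Sorted by start: Ingrid, Priya, Jonas, Noor, Aoife, Omar, Sofia, Sana, Kenji.
Priya starts after Ingrid ends — done with Ingrid.
Jonas starts exactly when Priya ends (back-to-back, no overlap) — done with Priya.
Noor starts after Jonas ends — done with Jonas.
Aoife starts before Noor ends → Noor and Aoife overlap.
That's a conflict, so the schedule is not conflict-free.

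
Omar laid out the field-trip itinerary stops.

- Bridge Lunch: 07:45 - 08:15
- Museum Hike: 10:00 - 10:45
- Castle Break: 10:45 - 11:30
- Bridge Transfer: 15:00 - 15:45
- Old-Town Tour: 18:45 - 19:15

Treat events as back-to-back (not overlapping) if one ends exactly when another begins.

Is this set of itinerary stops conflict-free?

Yes

Sorted by start: Bridge Lunch, Museum Hike, Castle Break, Bridge Transfer, Old-Town Tour.
Museum Hike starts after Bridge Lunch ends; Bridge Lunch is clear from here.
Castle Break starts exactly when Museum Hike ends (back-to-back, no overlap); Museum Hike is clear from here.
Bridge Transfer starts after Castle Break ends; Castle Break is clear from here.
Old-Town Tour starts after Bridge Transfer ends.
Every pair is clear; the schedule has no overlaps.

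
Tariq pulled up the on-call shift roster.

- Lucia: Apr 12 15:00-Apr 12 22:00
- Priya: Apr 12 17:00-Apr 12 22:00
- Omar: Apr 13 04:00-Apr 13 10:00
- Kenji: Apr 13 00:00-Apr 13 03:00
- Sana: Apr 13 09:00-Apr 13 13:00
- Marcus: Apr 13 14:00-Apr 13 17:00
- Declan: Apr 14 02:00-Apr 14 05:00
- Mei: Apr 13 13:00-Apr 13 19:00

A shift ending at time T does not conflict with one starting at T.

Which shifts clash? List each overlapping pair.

Sorted by start: Lucia, Priya, Kenji, Omar, Sana, Mei, Marcus, Declan.
Priya starts before Lucia ends → Lucia and Priya overlap.
Kenji starts after Lucia ends, so nothing later overlaps Lucia either.
Kenji starts after Priya ends, so nothing later overlaps Priya either.
Omar starts after Kenji ends, so nothing later overlaps Kenji either.
Sana starts before Omar ends → Omar and Sana overlap.
Mei starts after Omar ends, so nothing later overlaps Omar either.
Mei starts exactly when Sana ends (back-to-back, no overlap), so nothing later overlaps Sana either.
Marcus starts before Mei ends → Mei and Marcus overlap.
Declan starts after Mei ends.
Declan starts after Marcus ends.

Lucia & Priya, Marcus & Mei, Omar & Sana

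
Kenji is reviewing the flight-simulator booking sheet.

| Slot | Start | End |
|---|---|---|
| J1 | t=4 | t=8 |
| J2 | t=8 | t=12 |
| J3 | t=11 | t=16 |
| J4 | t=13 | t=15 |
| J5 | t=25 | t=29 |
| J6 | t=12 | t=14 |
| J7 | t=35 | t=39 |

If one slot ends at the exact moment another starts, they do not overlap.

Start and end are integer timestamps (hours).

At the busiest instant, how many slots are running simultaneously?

3

Walk through starts and ends in time order (an end at T is processed before a start at T):
t=4 start J1 → 1
t=8 end J1 → 0
t=8 start J2 → 1
t=11 start J3 → 2
t=12 end J2 → 1
t=12 start J6 → 2
t=13 start J4 → 3
t=14 end J6 → 2
t=15 end J4 → 1
t=16 end J3 → 0
t=25 start J5 → 1
t=29 end J5 → 0
t=35 start J7 → 1
t=39 end J7 → 0
Peak is 3, at t=13 (J3, J4, J6).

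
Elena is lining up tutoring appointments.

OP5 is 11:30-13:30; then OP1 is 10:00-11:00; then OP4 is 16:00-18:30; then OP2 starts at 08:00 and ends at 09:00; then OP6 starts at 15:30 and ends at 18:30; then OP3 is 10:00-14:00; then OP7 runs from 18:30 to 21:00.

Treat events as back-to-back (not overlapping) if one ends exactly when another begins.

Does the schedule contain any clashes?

Sorted by start: OP2, OP1, OP3, OP5, OP6, OP4, OP7.
OP1 starts after OP2 ends; OP2 is clear from here.
OP3 starts before OP1 ends → OP1 and OP3 overlap.
That's a conflict, so the schedule is not conflict-free.

Yes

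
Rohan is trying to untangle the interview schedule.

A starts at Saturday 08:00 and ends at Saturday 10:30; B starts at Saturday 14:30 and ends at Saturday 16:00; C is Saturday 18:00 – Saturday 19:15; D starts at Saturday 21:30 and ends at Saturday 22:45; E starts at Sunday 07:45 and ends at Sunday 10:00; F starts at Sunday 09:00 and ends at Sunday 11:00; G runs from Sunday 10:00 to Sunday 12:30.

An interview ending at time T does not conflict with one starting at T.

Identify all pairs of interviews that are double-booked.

E & F, F & G

Sorted by start: A, B, C, D, E, F, G.
B starts after A ends — done with A.
C starts after B ends — done with B.
D starts after C ends — done with C.
E starts after D ends — done with D.
F starts before E ends → E and F overlap.
G starts exactly when E ends (back-to-back, no overlap).
G starts before F ends → F and G overlap.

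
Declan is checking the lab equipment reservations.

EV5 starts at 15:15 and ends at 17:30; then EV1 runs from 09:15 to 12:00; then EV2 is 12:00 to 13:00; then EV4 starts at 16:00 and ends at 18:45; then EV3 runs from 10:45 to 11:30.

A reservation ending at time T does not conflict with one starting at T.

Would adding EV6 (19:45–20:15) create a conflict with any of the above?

EV1: ends 12:00 at or before EV6 starts 19:45 → clear.
EV3: ends 11:30 at or before EV6 starts 19:45 → clear.
EV2: ends 13:00 at or before EV6 starts 19:45 → clear.
EV5: ends 17:30 at or before EV6 starts 19:45 → clear.
EV4: ends 18:45 at or before EV6 starts 19:45 → clear.

No — it doesn't clash with anything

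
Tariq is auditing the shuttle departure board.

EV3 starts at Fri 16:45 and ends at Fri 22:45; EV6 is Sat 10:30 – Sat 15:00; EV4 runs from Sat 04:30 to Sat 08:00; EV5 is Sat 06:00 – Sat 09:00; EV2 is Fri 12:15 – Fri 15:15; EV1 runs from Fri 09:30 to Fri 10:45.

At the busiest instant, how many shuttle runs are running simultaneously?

2

Sort all start/end points and keep a running count:
Fri 09:30 start EV1 → 1
Fri 10:45 end EV1 → 0
Fri 12:15 start EV2 → 1
Fri 15:15 end EV2 → 0
Fri 16:45 start EV3 → 1
Fri 22:45 end EV3 → 0
Sat 04:30 start EV4 → 1
Sat 06:00 start EV5 → 2
Sat 08:00 end EV4 → 1
Sat 09:00 end EV5 → 0
Sat 10:30 start EV6 → 1
Sat 15:00 end EV6 → 0
Peak is 2, at Sat 06:00 (EV4, EV5).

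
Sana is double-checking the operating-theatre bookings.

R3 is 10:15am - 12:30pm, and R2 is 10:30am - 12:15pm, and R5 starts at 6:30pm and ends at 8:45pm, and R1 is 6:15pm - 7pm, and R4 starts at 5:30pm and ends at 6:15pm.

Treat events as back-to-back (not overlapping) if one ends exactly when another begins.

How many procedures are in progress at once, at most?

2

Walk through starts and ends in time order (an end at T is processed before a start at T):
10:15am start R3 → 1
10:30am start R2 → 2
12:15pm end R2 → 1
12:30pm end R3 → 0
5:30pm start R4 → 1
6:15pm end R4 → 0
6:15pm start R1 → 1
6:30pm start R5 → 2
7pm end R1 → 1
8:45pm end R5 → 0
Peak is 2, at 10:30am (R2, R3).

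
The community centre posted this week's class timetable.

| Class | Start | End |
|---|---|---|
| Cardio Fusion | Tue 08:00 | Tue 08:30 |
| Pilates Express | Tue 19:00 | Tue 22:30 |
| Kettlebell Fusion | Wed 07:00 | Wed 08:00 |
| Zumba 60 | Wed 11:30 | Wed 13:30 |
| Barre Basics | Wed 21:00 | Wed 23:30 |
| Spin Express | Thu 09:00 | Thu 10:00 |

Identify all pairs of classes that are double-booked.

none

Check each pair: they overlap iff neither finishes before the other starts.
Sorted by start: Cardio Fusion, Pilates Express, Kettlebell Fusion, Zumba 60, Barre Basics, Spin Express.
Pilates Express starts after Cardio Fusion ends; Cardio Fusion is clear from here.
Kettlebell Fusion starts after Pilates Express ends; Pilates Express is clear from here.
Zumba 60 starts after Kettlebell Fusion ends; Kettlebell Fusion is clear from here.
Barre Basics starts after Zumba 60 ends; Zumba 60 is clear from here.
Spin Express starts after Barre Basics ends.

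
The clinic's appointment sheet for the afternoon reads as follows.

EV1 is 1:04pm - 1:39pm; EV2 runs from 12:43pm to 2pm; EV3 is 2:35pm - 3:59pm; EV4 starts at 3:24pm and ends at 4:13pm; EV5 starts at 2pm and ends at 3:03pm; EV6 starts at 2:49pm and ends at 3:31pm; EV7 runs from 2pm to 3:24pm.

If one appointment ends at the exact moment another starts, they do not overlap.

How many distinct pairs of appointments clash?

9

Sorted by start: EV2, EV1, EV5, EV7, EV3, EV6, EV4.
EV1 starts before EV2 ends → EV2 and EV1 overlap.
EV5 starts exactly when EV2 ends (back-to-back, no overlap) — done with EV2.
EV5 starts after EV1 ends — done with EV1.
EV7 starts before EV5 ends → EV5 and EV7 overlap.
EV3 starts before EV5 ends → EV5 and EV3 overlap.
EV6 starts before EV5 ends → EV5 and EV6 overlap.
EV4 starts after EV5 ends.
EV3 starts before EV7 ends → EV7 and EV3 overlap.
EV6 starts before EV7 ends → EV7 and EV6 overlap.
EV4 starts exactly when EV7 ends (back-to-back, no overlap).
EV6 starts before EV3 ends → EV3 and EV6 overlap.
EV4 starts before EV3 ends → EV3 and EV4 overlap.
EV4 starts before EV6 ends → EV6 and EV4 overlap.
Overlapping pairs: EV1 & EV2, EV3 & EV4, EV3 & EV5, EV3 & EV6, EV3 & EV7, EV4 & EV6, EV5 & EV6, EV5 & EV7, EV6 & EV7 — 9 in total.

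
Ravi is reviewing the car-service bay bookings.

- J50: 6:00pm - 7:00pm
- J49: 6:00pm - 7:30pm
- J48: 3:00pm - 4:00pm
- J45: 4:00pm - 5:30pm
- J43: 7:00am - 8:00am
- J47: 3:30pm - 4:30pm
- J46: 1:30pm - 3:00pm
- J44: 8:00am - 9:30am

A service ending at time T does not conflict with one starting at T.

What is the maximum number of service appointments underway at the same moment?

Walk through starts and ends in time order (an end at T is processed before a start at T):
7:00am start J43 → 1
8:00am end J43 → 0
8:00am start J44 → 1
9:30am end J44 → 0
1:30pm start J46 → 1
3:00pm end J46 → 0
3:00pm start J48 → 1
3:30pm start J47 → 2
4:00pm end J48 → 1
4:00pm start J45 → 2
4:30pm end J47 → 1
5:30pm end J45 → 0
6:00pm start J49 → 1
6:00pm start J50 → 2
7:00pm end J50 → 1
7:30pm end J49 → 0
Peak is 2, at 3:30pm (J47, J48).

2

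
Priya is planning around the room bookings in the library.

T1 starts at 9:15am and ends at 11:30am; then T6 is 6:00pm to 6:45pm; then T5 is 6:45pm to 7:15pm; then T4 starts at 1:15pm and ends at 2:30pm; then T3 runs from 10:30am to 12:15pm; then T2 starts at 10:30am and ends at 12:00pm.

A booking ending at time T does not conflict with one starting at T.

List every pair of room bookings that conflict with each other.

T1 & T2, T1 & T3, T2 & T3

Sorted by start: T1, T2, T3, T4, T6, T5.
T2 starts before T1 ends → T1 and T2 overlap.
T3 starts before T1 ends → T1 and T3 overlap.
T4 starts after T1 ends, so nothing later overlaps T1 either.
T3 starts before T2 ends → T2 and T3 overlap.
T4 starts after T2 ends, so nothing later overlaps T2 either.
T4 starts after T3 ends, so nothing later overlaps T3 either.
T6 starts after T4 ends, so nothing later overlaps T4 either.
T5 starts exactly when T6 ends (back-to-back, no overlap).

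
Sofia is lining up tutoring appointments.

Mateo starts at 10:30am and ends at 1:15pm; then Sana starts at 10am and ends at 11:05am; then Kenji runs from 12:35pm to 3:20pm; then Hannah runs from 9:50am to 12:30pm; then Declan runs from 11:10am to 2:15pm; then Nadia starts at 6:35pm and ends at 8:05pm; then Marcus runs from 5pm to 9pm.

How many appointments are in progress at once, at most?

3

Sort all start/end points and keep a running count:
9:50am start Hannah → 1
10am start Sana → 2
10:30am start Mateo → 3
11:05am end Sana → 2
11:10am start Declan → 3
12:30pm end Hannah → 2
12:35pm start Kenji → 3
1:15pm end Mateo → 2
2:15pm end Declan → 1
3:20pm end Kenji → 0
5pm start Marcus → 1
6:35pm start Nadia → 2
8:05pm end Nadia → 1
9pm end Marcus → 0
Peak is 3, at 10:30am (Hannah, Mateo, Sana).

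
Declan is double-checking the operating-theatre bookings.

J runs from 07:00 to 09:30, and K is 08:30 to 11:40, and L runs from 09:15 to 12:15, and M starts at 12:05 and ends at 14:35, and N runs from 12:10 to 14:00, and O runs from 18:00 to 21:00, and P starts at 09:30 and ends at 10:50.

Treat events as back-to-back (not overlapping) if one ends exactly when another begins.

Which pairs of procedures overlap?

Sorted by start: J, K, L, P, M, N, O.
K starts before J ends → J and K overlap.
L starts before J ends → J and L overlap.
P starts exactly when J ends (back-to-back, no overlap); J is clear from here.
L starts before K ends → K and L overlap.
P starts before K ends → K and P overlap.
M starts after K ends; K is clear from here.
P starts before L ends → L and P overlap.
M starts before L ends → L and M overlap.
N starts before L ends → L and N overlap.
O starts after L ends.
M starts after P ends; P is clear from here.
N starts before M ends → M and N overlap.
O starts after M ends.
O starts after N ends.

J & K, J & L, K & L, K & P, L & M, L & N, L & P, M & N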